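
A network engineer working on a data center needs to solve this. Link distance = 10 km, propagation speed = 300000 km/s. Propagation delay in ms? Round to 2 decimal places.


Given: distance = 10 km, speed = 300000 km/s
Delay = distance / speed = 10 / 300000 seconds
Delay in ms = 10 * 1000 / 300000
Delay = 0.0333 ms
Rounded to 2 dp = 0.03 ms

0.03


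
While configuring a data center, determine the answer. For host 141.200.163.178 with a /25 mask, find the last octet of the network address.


Given: IP = 141.200.163.178, prefix = /25
Subnet mask = 255.255.255.128
Last octet of IP: 178
Last octet of mask: 128
Network last octet = 178 AND 128 = 128

128


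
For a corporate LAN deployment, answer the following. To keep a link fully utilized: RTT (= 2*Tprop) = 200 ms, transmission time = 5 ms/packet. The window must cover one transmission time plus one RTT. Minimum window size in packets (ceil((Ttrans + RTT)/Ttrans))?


Given: Ttrans = 5 ms, RTT = 200 ms (= 2 * Tprop, Tprop = 100 ms)
Time until first ACK returns = Ttrans + RTT = 5 + 200 = 205 ms
Need W * Ttrans >= Ttrans + RTT  ->  W >= (Ttrans + RTT) / Ttrans
(Ttrans + RTT) / Ttrans = 205 / 5 = 41
W_min = ceil(41) = 41

41


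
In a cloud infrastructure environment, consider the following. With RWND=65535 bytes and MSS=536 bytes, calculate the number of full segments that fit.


Given: RWND = 65535 bytes, MSS = 536 bytes
Full segments = floor(RWND / MSS)
Full segments = floor(65535 / 536)
Full segments = floor(122.2668) = 122

122


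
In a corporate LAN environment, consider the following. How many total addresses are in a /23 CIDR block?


Given: CIDR prefix /23
Host bits = 32 - 23 = 9
Total addresses = 2^9 = 512

512


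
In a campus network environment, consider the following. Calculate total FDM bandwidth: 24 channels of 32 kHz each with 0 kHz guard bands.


Given: 24 channels, 32 kHz each, guard = 0 kHz
Channel bandwidth = 24 * 32 = 768 kHz
Guard bands = 23 gaps * 0 kHz = 0 kHz
Total = 768 + 0 = 768 kHz

768


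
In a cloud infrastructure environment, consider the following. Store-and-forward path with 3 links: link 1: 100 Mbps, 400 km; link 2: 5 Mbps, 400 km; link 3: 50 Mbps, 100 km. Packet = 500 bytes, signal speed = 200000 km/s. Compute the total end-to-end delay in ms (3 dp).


Packet = 500 bytes = 4000 bits. Store-and-forward: sum (t_trans + t_prop) per link.
Link 1: t_trans = 4000/(100*10^6) s = 0.0400 ms; t_prop = 400/200000 s = 2.0000 ms; subtotal = 2.0400 ms
Link 2: t_trans = 4000/(5*10^6) s = 0.8000 ms; t_prop = 400/200000 s = 2.0000 ms; subtotal = 2.8000 ms
Link 3: t_trans = 4000/(50*10^6) s = 0.0800 ms; t_prop = 100/200000 s = 0.5000 ms; subtotal = 0.5800 ms
End-to-end = 2.0400 + 2.8000 + 0.5800 = 5.4200 ms -> 5.420 ms (3 dp)

5.420


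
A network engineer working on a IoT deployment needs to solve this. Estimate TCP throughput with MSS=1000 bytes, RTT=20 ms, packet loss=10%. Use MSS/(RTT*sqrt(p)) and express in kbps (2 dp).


Given: MSS = 1000 bytes, RTT = 20 ms, loss = 10%
RTT in seconds = 20 / 1000 = 0.02
Loss rate = 10% = 0.1
sqrt(loss) = sqrt(0.1) = 0.316227766017
Throughput (bytes/s) = 1000 / (0.02 * 0.316227766017) = 158113.8830
Throughput (kbps) = 158113.8830 * 8 / 1000 = 1264.911064 -> 1264.91 kbps (2 dp)

1264.91


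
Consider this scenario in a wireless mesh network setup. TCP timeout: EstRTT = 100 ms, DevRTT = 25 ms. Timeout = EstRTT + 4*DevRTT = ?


Given: EstRTT = 100 ms, DevRTT = 25 ms
Timeout = EstRTT + 4 * DevRTT
4 * DevRTT = 4 * 25 = 100
Timeout = 100 + 100 = 200 ms

200


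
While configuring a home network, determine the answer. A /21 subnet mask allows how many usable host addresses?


Given: subnet mask /21
Host bits = 32 - 21 = 11
Total addresses = 2^11 = 2048
Usable hosts = 2048 - 2 (network + broadcast) = 2046

2046


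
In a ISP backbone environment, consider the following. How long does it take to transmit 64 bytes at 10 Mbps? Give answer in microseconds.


Given: packet = 64 bytes, bandwidth = 10 Mbps
Packet in bits = 64 * 8 = 512 bits
Bandwidth = 10 * 10^6 = 10000000 bps
Time = 512 / 10000000 seconds
Time in us = 512 * 10^6 / 10000000 = 51.2

51.2


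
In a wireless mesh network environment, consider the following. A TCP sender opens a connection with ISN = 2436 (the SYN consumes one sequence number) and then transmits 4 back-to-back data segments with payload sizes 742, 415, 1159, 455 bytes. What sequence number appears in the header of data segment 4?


The SYN occupies sequence number ISN = 2436, so the first data byte is ISN + 1 = 2437.
SEQ of data segment i = (ISN + 1) + sum of payload sizes of segments 1..i-1.
Segment 1: SEQ = 2437, payload = 742 bytes
Segment 2: SEQ = 3179, payload = 415 bytes
Segment 3: SEQ = 3594, payload = 1159 bytes
Segment 4: SEQ = 4753, payload = 455 bytes
SEQ of segment 4 = 2437 + 742 + 415 + 1159 = 4753

4753


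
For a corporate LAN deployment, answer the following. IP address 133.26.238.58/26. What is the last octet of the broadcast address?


Given: IP = 133.26.238.58, prefix = /26
Host bits = 32 - 26 = 6
Network last octet = 58 AND mask = 0
Host part size = 2^6 - 1 = 63
Broadcast last octet = 0 OR 63 = 63

63


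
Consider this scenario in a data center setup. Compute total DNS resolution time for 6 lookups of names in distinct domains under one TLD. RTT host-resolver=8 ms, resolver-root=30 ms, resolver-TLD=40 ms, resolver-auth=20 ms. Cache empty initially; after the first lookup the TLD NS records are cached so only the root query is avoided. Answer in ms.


Lookup 1 (cold cache): local + root + TLD + auth = 8 + 30 + 40 + 20 = 98 ms
Lookups 2..6 (TLD NS cached -> skip root; new domain -> still ask TLD and auth): local + TLD + auth = 8 + 40 + 20 = 68 ms each
Remaining 5 lookups: 5 * 68 = 340 ms
Total = 98 + 340 = 438 ms

438


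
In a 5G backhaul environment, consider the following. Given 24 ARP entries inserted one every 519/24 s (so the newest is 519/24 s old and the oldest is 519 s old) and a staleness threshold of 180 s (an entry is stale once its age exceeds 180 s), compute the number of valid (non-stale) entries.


Ages are k * 519/24 s for k = 1..24 (spacing = 21.6250 s).
Entry k is valid iff k * 519/24 <= 180 iff k <= 24 * 180 / 519 = 8.3237
n_valid = floor(8.3237) = 8
(n_stale = 24 - 8 = 16)

8


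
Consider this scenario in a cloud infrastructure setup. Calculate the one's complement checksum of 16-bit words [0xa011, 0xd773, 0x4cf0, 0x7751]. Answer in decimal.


Given words: [0xa011, 0xd773, 0x4cf0, 0x7751]
Step 1: Sum all words
Raw sum = 40977 + 55155 + 19696 + 30545 = 146373
Step 2: Fold carry: (15301 + 2) = 15303
One's complement = ~15303 & 0xFFFF = 50232

50232


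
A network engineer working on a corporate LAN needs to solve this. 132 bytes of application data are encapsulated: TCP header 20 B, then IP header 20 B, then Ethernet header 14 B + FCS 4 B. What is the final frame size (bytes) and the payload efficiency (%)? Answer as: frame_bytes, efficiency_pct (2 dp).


TCP segment = 132 + 20 = 152 B
IP packet = 152 + 20 = 172 B
Ethernet frame = 172 + 14 + 4 = 190 B
Efficiency = app / frame = 132 / 190 = 0.694737 = 69.4737% -> 69.47% (2 dp)

190, 69.47


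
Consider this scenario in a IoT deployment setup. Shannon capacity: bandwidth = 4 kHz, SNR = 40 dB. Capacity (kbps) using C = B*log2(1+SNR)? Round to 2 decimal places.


Given: B = 4 kHz, SNR = 40 dB
SNR linear = 10^(40/10) = 10000
1 + SNR = 10001
log2(10001) = 13.2878566418
C = 4 * 1000 * 13.2878566418 = 53151.4266 bps
C = 53.151427 kbps -> 53.15 kbps (2 dp)

53.15


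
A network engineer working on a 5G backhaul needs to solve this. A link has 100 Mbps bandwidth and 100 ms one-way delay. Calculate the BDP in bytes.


Given: bandwidth = 100 Mbps, delay = 100 ms
BDP in bits = 100 * 10^6 * 100 / 1000
BDP in bits = 10000000
BDP in bytes = 10000000 / 8 = 1250000

1250000


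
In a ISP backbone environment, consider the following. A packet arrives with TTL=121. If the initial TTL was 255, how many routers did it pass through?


Given: initial TTL = 255, received TTL = 121
Hops = initial TTL - received TTL
Hops = 255 - 121 = 134

134


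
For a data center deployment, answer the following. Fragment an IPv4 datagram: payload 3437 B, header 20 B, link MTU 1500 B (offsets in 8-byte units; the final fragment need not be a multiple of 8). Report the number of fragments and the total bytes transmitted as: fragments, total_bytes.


Max data per non-final fragment = floor((MTU - header)/8)*8 = floor((1500 - 20)/8)*8 = floor(1480/8)*8 = 1480 B
Final fragment needs no 8-byte alignment: it can carry up to MTU - header = 1480 B
Non-final fragments needed = ceil((payload - 1480) / 1480) = ceil(1957/1480) = ceil(1.3223) = 2
Number of fragments = 2 + 1 = 3
Fragment sizes (data): 2 * 1480 B + 477 B (last, 477 <= 1480 OK)
Total bytes sent = payload + n_frags * header = 3437 + 3*20 = 3437 + 60 = 3497 B

3, 3497


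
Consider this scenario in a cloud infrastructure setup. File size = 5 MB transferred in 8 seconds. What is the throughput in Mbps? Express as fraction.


Given: file = 5 MB, time = 8 s
File in Mb = 5 * 8 = 40 Mb
Throughput = 40 / 8 Mbps
Throughput = 5 Mbps

5


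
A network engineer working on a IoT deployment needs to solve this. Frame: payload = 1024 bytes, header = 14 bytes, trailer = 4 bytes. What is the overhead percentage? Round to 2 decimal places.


Given: payload = 1024 B, header = 14 B, trailer = 4 B
Overhead bytes = header + trailer = 14 + 4 = 18
Total frame = payload + overhead = 1024 + 18 = 1042
Overhead % = 18 / 1042 * 100 = 1.7274% -> 1.73% (2 dp)

1.73


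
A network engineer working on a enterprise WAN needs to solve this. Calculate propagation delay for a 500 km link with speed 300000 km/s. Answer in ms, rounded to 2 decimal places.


Given: distance = 500 km, speed = 300000 km/s
Delay = distance / speed = 500 / 300000 seconds
Delay in ms = 500 * 1000 / 300000
Delay = 1.6667 ms
Rounded to 2 dp = 1.67 ms

1.67


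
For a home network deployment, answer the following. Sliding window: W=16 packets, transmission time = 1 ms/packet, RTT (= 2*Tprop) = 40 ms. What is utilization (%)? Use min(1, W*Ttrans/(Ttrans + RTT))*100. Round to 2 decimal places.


Given: W = 16, Ttrans = 1 ms, RTT = 40 ms (= 2 * Tprop, Tprop = 20 ms)
Cycle time = Ttrans + RTT = 1 + 40 = 41 ms (first packet sent until its ACK returns)
W * Ttrans = 16 * 1 = 16 ms of sending per cycle
W * Ttrans / (Ttrans + RTT) = 16 / 41 = 0.390244
U = min(1, 0.390244) = 0.390244
U% = 39.02%

39.02


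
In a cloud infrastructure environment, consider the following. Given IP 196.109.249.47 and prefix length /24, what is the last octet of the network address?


Given: IP = 196.109.249.47, prefix = /24
Subnet mask = 255.255.255.0
Last octet of IP: 47
Last octet of mask: 0
Network last octet = 47 AND 0 = 0

0


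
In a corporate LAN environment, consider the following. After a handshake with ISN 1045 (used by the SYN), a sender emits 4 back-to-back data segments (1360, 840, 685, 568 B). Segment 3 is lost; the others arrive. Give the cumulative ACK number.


SYN uses sequence number 1045; first data byte = ISN + 1 = 1046.
Segment 1: SEQ = 1046, len = 1360 B, covers [1046, 2405]
Segment 2: SEQ = 2406, len = 840 B, covers [2406, 3245]
Segment 3: SEQ = 3246, len = 685 B, covers [3246, 3930] [LOST]
Segment 4: SEQ = 3931, len = 568 B, covers [3931, 4498]
In-order data received: bytes [1046, 3245] (segments 1..2).
Segment 3 missing -> gap begins at byte 3246; later segments buffered out of order.
Cumulative ACK = next expected in-order byte = 1046 + 1360 + 840 = 3246

3246


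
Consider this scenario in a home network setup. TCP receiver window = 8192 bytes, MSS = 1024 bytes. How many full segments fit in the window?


Given: RWND = 8192 bytes, MSS = 1024 bytes
Full segments = floor(RWND / MSS)
Full segments = floor(8192 / 1024)
Full segments = floor(8.0) = 8

8


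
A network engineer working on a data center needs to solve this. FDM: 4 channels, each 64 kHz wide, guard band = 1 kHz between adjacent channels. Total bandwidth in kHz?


Given: 4 channels, 64 kHz each, guard = 1 kHz
Channel bandwidth = 4 * 64 = 256 kHz
Guard bands = 3 gaps * 1 kHz = 3 kHz
Total = 256 + 3 = 259 kHz

259


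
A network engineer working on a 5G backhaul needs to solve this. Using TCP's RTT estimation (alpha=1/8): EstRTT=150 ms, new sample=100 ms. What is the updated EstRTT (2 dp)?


Given: EstRTT = 150 ms, SampleRTT = 100 ms, alpha = 1/8
New EstRTT = (1 - alpha) * EstRTT + alpha * SampleRTT
(7/8) * 150 = 131.25
(1/8) * 100 = 12.5
New EstRTT = 131.25 + 12.5 = 143.75 ms -> 143.75 ms (2 dp)

143.75


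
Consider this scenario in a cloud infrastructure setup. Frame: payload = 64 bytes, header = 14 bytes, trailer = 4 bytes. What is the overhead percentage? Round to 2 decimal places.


Given: payload = 64 B, header = 14 B, trailer = 4 B
Overhead bytes = header + trailer = 14 + 4 = 18
Total frame = payload + overhead = 64 + 18 = 82
Overhead % = 18 / 82 * 100 = 21.9512% -> 21.95% (2 dp)

21.95


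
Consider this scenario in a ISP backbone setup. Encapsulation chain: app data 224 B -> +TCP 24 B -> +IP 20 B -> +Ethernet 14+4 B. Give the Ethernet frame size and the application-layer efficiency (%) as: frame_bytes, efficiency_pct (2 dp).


TCP segment = 224 + 24 = 248 B
IP packet = 248 + 20 = 268 B
Ethernet frame = 268 + 14 + 4 = 286 B
Efficiency = app / frame = 224 / 286 = 0.783217 = 78.3217% -> 78.32% (2 dp)

286, 78.32


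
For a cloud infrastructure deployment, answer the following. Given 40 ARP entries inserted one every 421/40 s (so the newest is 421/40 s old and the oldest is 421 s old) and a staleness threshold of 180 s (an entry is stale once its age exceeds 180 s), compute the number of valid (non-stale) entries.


Ages are k * 421/40 s for k = 1..40 (spacing = 10.5250 s).
Entry k is valid iff k * 421/40 <= 180 iff k <= 40 * 180 / 421 = 17.1021
n_valid = floor(17.1021) = 17
(n_stale = 40 - 17 = 23)

17


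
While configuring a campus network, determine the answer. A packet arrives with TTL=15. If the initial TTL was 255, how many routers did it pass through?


Given: initial TTL = 255, received TTL = 15
Hops = initial TTL - received TTL
Hops = 255 - 15 = 240

240


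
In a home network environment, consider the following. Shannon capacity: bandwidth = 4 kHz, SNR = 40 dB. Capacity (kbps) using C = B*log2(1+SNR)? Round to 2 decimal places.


Given: B = 4 kHz, SNR = 40 dB
SNR linear = 10^(40/10) = 10000
1 + SNR = 10001
log2(10001) = 13.2878566418
C = 4 * 1000 * 13.2878566418 = 53151.4266 bps
C = 53.151427 kbps -> 53.15 kbps (2 dp)

53.15


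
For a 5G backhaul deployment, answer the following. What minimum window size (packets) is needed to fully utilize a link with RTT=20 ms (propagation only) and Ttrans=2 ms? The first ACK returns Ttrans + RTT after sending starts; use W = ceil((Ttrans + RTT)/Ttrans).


Given: Ttrans = 2 ms, RTT = 20 ms (= 2 * Tprop, Tprop = 10 ms)
Time until first ACK returns = Ttrans + RTT = 2 + 20 = 22 ms
Need W * Ttrans >= Ttrans + RTT  ->  W >= (Ttrans + RTT) / Ttrans
(Ttrans + RTT) / Ttrans = 22 / 2 = 11
W_min = ceil(11) = 11

11


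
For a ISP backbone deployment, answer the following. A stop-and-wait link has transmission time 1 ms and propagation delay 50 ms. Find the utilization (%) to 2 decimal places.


Given: Ttrans = 1 ms, Tprop = 50 ms
RTT = 2 * Tprop = 2 * 50 = 100 ms
U = Ttrans / (Ttrans + RTT)
U = 1 / (1 + 100)
U = 1 / 101 = 0.009901
U% = 0.99%

0.99


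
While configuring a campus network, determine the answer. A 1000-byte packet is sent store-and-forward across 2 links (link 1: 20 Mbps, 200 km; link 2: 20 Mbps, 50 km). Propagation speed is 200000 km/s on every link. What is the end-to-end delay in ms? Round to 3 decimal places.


Packet = 1000 bytes = 8000 bits. Store-and-forward: sum (t_trans + t_prop) per link.
Link 1: t_trans = 8000/(20*10^6) s = 0.4000 ms; t_prop = 200/200000 s = 1.0000 ms; subtotal = 1.4000 ms
Link 2: t_trans = 8000/(20*10^6) s = 0.4000 ms; t_prop = 50/200000 s = 0.2500 ms; subtotal = 0.6500 ms
End-to-end = 1.4000 + 0.6500 = 2.0500 ms -> 2.050 ms (3 dp)

2.050


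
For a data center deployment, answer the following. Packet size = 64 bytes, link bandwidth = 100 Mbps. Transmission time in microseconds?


Given: packet = 64 bytes, bandwidth = 100 Mbps
Packet in bits = 64 * 8 = 512 bits
Bandwidth = 100 * 10^6 = 100000000 bps
Time = 512 / 100000000 seconds
Time in us = 512 * 10^6 / 100000000 = 5.12

5.12


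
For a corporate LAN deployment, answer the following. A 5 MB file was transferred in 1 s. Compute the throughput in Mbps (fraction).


Given: file = 5 MB, time = 1 s
File in Mb = 5 * 8 = 40 Mb
Throughput = 40 / 1 Mbps
Throughput = 40 Mbps

40


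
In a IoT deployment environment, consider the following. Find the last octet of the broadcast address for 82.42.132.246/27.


Given: IP = 82.42.132.246, prefix = /27
Host bits = 32 - 27 = 5
Network last octet = 246 AND mask = 224
Host part size = 2^5 - 1 = 31
Broadcast last octet = 224 OR 31 = 255

255


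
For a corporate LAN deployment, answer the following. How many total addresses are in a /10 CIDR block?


Given: CIDR prefix /10
Host bits = 32 - 10 = 22
Total addresses = 2^22 = 4194304

4194304


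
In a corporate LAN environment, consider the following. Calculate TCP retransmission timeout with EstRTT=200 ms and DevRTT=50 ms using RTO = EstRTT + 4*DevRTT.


Given: EstRTT = 200 ms, DevRTT = 50 ms
Timeout = EstRTT + 4 * DevRTT
4 * DevRTT = 4 * 50 = 200
Timeout = 200 + 200 = 400 ms

400


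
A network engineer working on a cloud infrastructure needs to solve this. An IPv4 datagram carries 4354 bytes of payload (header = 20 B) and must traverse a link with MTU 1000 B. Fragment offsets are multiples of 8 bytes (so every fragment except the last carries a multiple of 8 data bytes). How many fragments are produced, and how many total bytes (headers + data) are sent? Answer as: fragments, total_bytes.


Max data per non-final fragment = floor((MTU - header)/8)*8 = floor((1000 - 20)/8)*8 = floor(980/8)*8 = 976 B
Final fragment needs no 8-byte alignment: it can carry up to MTU - header = 980 B
Non-final fragments needed = ceil((payload - 980) / 976) = ceil(3374/976) = ceil(3.4570) = 4
Number of fragments = 4 + 1 = 5
Fragment sizes (data): 4 * 976 B + 450 B (last, 450 <= 980 OK)
Total bytes sent = payload + n_frags * header = 4354 + 5*20 = 4354 + 100 = 4454 B

5, 4454


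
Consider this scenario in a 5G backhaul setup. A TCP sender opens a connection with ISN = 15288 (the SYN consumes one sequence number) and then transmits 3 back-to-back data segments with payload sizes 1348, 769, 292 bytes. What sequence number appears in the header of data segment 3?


The SYN occupies sequence number ISN = 15288, so the first data byte is ISN + 1 = 15289.
SEQ of data segment i = (ISN + 1) + sum of payload sizes of segments 1..i-1.
Segment 1: SEQ = 15289, payload = 1348 bytes
Segment 2: SEQ = 16637, payload = 769 bytes
Segment 3: SEQ = 17406, payload = 292 bytes
SEQ of segment 3 = 15289 + 1348 + 769 = 17406

17406


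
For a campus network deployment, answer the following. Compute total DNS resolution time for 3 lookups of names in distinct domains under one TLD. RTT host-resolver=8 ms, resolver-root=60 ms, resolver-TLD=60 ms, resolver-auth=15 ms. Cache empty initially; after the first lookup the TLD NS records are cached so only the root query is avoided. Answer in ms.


Lookup 1 (cold cache): local + root + TLD + auth = 8 + 60 + 60 + 15 = 143 ms
Lookups 2..3 (TLD NS cached -> skip root; new domain -> still ask TLD and auth): local + TLD + auth = 8 + 60 + 15 = 83 ms each
Remaining 2 lookups: 2 * 83 = 166 ms
Total = 143 + 166 = 309 ms

309


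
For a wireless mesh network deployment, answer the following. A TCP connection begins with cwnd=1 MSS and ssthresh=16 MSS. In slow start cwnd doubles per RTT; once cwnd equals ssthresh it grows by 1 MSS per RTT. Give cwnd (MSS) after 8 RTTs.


RTT 0: cwnd = 1 MSS (initial)
RTT 1: cwnd = 2 MSS (slow start, doubled)
RTT 2: cwnd = 4 MSS (slow start, doubled)
RTT 3: cwnd = 8 MSS (slow start, doubled)
RTT 4: cwnd = 16 MSS (slow start, doubled)
RTT 5: cwnd = 17 MSS (congestion avoidance, +1)
RTT 6: cwnd = 18 MSS (congestion avoidance, +1)
RTT 7: cwnd = 19 MSS (congestion avoidance, +1)
RTT 8: cwnd = 20 MSS (congestion avoidance, +1)

20


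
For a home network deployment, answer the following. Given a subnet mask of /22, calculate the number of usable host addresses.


Given: subnet mask /22
Host bits = 32 - 22 = 10
Total addresses = 2^10 = 1024
Usable hosts = 1024 - 2 (network + broadcast) = 1022

1022


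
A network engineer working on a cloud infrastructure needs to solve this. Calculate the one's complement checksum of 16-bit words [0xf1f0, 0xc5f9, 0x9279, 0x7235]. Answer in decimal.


Given words: [0xf1f0, 0xc5f9, 0x9279, 0x7235]
Step 1: Sum all words
Raw sum = 61936 + 50681 + 37497 + 29237 = 179351
Step 2: Fold carry: (48279 + 2) = 48281
One's complement = ~48281 & 0xFFFF = 17254

17254


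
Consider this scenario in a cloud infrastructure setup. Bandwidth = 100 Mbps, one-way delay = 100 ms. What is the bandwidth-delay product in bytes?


Given: bandwidth = 100 Mbps, delay = 100 ms
BDP in bits = 100 * 10^6 * 100 / 1000
BDP in bits = 10000000
BDP in bytes = 10000000 / 8 = 1250000

1250000


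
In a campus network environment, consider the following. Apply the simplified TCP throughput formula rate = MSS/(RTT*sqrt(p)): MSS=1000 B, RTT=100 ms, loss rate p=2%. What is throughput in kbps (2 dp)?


Given: MSS = 1000 bytes, RTT = 100 ms, loss = 2%
RTT in seconds = 100 / 1000 = 0.1
Loss rate = 2% = 0.02
sqrt(loss) = sqrt(0.02) = 0.141421356237
Throughput (bytes/s) = 1000 / (0.1 * 0.141421356237) = 70710.6781
Throughput (kbps) = 70710.6781 * 8 / 1000 = 565.685425 -> 565.69 kbps (2 dp)

565.69


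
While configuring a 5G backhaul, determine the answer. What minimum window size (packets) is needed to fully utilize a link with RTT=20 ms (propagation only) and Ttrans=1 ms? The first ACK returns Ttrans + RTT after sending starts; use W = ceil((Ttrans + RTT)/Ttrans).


Given: Ttrans = 1 ms, RTT = 20 ms (= 2 * Tprop, Tprop = 10 ms)
Time until first ACK returns = Ttrans + RTT = 1 + 20 = 21 ms
Need W * Ttrans >= Ttrans + RTT  ->  W >= (Ttrans + RTT) / Ttrans
(Ttrans + RTT) / Ttrans = 21 / 1 = 21
W_min = ceil(21) = 21

21


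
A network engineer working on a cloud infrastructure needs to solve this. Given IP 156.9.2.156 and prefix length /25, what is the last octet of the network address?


Given: IP = 156.9.2.156, prefix = /25
Subnet mask = 255.255.255.128
Last octet of IP: 156
Last octet of mask: 128
Network last octet = 156 AND 128 = 128

128


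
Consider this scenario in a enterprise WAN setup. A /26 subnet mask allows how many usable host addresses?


Given: subnet mask /26
Host bits = 32 - 26 = 6
Total addresses = 2^6 = 64
Usable hosts = 64 - 2 (network + broadcast) = 62

62


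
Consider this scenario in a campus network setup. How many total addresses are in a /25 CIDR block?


Given: CIDR prefix /25
Host bits = 32 - 25 = 7
Total addresses = 2^7 = 128

128


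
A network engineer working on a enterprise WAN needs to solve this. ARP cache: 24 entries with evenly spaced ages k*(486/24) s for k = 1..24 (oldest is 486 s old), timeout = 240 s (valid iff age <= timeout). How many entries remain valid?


Ages are k * 486/24 s for k = 1..24 (spacing = 20.2500 s).
Entry k is valid iff k * 486/24 <= 240 iff k <= 24 * 240 / 486 = 11.8519
n_valid = floor(11.8519) = 11
(n_stale = 24 - 11 = 13)

11


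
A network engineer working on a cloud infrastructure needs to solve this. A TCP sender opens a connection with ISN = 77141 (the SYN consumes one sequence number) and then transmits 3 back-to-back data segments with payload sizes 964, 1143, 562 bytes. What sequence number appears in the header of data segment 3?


The SYN occupies sequence number ISN = 77141, so the first data byte is ISN + 1 = 77142.
SEQ of data segment i = (ISN + 1) + sum of payload sizes of segments 1..i-1.
Segment 1: SEQ = 77142, payload = 964 bytes
Segment 2: SEQ = 78106, payload = 1143 bytes
Segment 3: SEQ = 79249, payload = 562 bytes
SEQ of segment 3 = 77142 + 964 + 1143 = 79249

79249


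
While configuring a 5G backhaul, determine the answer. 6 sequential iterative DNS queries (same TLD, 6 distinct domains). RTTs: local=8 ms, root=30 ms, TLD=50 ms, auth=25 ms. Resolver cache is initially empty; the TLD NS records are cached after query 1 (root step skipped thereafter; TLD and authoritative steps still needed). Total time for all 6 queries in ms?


Lookup 1 (cold cache): local + root + TLD + auth = 8 + 30 + 50 + 25 = 113 ms
Lookups 2..6 (TLD NS cached -> skip root; new domain -> still ask TLD and auth): local + TLD + auth = 8 + 50 + 25 = 83 ms each
Remaining 5 lookups: 5 * 83 = 415 ms
Total = 113 + 415 = 528 ms

528


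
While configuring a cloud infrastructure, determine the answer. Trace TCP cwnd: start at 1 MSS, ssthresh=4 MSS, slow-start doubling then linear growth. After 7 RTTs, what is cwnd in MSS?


RTT 0: cwnd = 1 MSS (initial)
RTT 1: cwnd = 2 MSS (slow start, doubled)
RTT 2: cwnd = 4 MSS (slow start, doubled)
RTT 3: cwnd = 5 MSS (congestion avoidance, +1)
RTT 4: cwnd = 6 MSS (congestion avoidance, +1)
RTT 5: cwnd = 7 MSS (congestion avoidance, +1)
RTT 6: cwnd = 8 MSS (congestion avoidance, +1)
RTT 7: cwnd = 9 MSS (congestion avoidance, +1)

9


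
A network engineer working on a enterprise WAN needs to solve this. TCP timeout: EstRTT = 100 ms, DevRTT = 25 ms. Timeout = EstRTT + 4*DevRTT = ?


Given: EstRTT = 100 ms, DevRTT = 25 ms
Timeout = EstRTT + 4 * DevRTT
4 * DevRTT = 4 * 25 = 100
Timeout = 100 + 100 = 200 ms

200


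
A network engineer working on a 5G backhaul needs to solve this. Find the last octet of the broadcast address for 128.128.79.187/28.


Given: IP = 128.128.79.187, prefix = /28
Host bits = 32 - 28 = 4
Network last octet = 187 AND mask = 176
Host part size = 2^4 - 1 = 15
Broadcast last octet = 176 OR 15 = 191

191


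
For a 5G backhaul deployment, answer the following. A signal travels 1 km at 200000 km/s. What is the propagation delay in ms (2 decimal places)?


Given: distance = 1 km, speed = 200000 km/s
Delay = distance / speed = 1 / 200000 seconds
Delay in ms = 1 * 1000 / 200000
Delay = 0.0050 ms
Rounded to 2 dp = 0.01 ms

0.01


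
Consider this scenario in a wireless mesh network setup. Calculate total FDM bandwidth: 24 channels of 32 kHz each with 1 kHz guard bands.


Given: 24 channels, 32 kHz each, guard = 1 kHz
Channel bandwidth = 24 * 32 = 768 kHz
Guard bands = 23 gaps * 1 kHz = 23 kHz
Total = 768 + 23 = 791 kHz

791


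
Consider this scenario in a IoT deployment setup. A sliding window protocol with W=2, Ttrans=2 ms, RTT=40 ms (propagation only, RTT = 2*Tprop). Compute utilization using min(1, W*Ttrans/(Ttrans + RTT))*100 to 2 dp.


Given: W = 2, Ttrans = 2 ms, RTT = 40 ms (= 2 * Tprop, Tprop = 20 ms)
Cycle time = Ttrans + RTT = 2 + 40 = 42 ms (first packet sent until its ACK returns)
W * Ttrans = 2 * 2 = 4 ms of sending per cycle
W * Ttrans / (Ttrans + RTT) = 4 / 42 = 0.095238
U = min(1, 0.095238) = 0.095238
U% = 9.52%

9.52


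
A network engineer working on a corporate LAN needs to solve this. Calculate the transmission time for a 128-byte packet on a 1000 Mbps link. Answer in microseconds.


Given: packet = 128 bytes, bandwidth = 1000 Mbps
Packet in bits = 128 * 8 = 1024 bits
Bandwidth = 1000 * 10^6 = 1000000000 bps
Time = 1024 / 1000000000 seconds
Time in us = 1024 * 10^6 / 1000000000 = 1.024

1.024


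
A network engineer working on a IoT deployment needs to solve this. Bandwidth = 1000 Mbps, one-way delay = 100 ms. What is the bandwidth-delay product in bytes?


Given: bandwidth = 1000 Mbps, delay = 100 ms
BDP in bits = 1000 * 10^6 * 100 / 1000
BDP in bits = 100000000
BDP in bytes = 100000000 / 8 = 12500000

12500000


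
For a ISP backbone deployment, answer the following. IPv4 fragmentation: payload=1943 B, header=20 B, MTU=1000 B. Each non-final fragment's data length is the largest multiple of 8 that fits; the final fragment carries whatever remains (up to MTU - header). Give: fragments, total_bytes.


Max data per non-final fragment = floor((MTU - header)/8)*8 = floor((1000 - 20)/8)*8 = floor(980/8)*8 = 976 B
Final fragment needs no 8-byte alignment: it can carry up to MTU - header = 980 B
Non-final fragments needed = ceil((payload - 980) / 976) = ceil(963/976) = ceil(0.9867) = 1
Number of fragments = 1 + 1 = 2
Fragment sizes (data): 1 * 976 B + 967 B (last, 967 <= 980 OK)
Total bytes sent = payload + n_frags * header = 1943 + 2*20 = 1943 + 40 = 1983 B

2, 1983


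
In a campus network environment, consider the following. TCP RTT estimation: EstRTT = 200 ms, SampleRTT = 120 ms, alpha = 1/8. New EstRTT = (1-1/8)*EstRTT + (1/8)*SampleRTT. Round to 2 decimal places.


Given: EstRTT = 200 ms, SampleRTT = 120 ms, alpha = 1/8
New EstRTT = (1 - alpha) * EstRTT + alpha * SampleRTT
(7/8) * 200 = 175
(1/8) * 120 = 15
New EstRTT = 175 + 15 = 190 ms -> 190.00 ms (2 dp)

190.00


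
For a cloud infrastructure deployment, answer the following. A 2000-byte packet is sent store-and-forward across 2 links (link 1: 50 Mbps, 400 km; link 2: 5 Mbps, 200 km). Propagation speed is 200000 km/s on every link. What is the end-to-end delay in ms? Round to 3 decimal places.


Packet = 2000 bytes = 16000 bits. Store-and-forward: sum (t_trans + t_prop) per link.
Link 1: t_trans = 16000/(50*10^6) s = 0.3200 ms; t_prop = 400/200000 s = 2.0000 ms; subtotal = 2.3200 ms
Link 2: t_trans = 16000/(5*10^6) s = 3.2000 ms; t_prop = 200/200000 s = 1.0000 ms; subtotal = 4.2000 ms
End-to-end = 2.3200 + 4.2000 = 6.5200 ms -> 6.520 ms (3 dp)

6.520


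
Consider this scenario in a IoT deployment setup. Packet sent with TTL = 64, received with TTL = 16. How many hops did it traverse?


Given: initial TTL = 64, received TTL = 16
Hops = initial TTL - received TTL
Hops = 64 - 16 = 48

48


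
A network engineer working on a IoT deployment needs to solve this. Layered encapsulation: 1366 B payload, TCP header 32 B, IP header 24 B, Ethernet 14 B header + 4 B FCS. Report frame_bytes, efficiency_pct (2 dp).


TCP segment = 1366 + 32 = 1398 B
IP packet = 1398 + 24 = 1422 B
Ethernet frame = 1422 + 14 + 4 = 1440 B
Efficiency = app / frame = 1366 / 1440 = 0.948611 = 94.8611% -> 94.86% (2 dp)

1440, 94.86


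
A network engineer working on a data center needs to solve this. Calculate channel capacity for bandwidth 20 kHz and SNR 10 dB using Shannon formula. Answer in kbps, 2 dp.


Given: B = 20 kHz, SNR = 10 dB
SNR linear = 10^(10/10) = 10
1 + SNR = 11
log2(11) = 3.4594316186
C = 20 * 1000 * 3.4594316186 = 69188.6324 bps
C = 69.188632 kbps -> 69.19 kbps (2 dp)

69.19


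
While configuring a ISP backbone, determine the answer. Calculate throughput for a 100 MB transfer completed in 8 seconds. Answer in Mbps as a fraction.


Given: file = 100 MB, time = 8 s
File in Mb = 100 * 8 = 800 Mb
Throughput = 800 / 8 Mbps
Throughput = 100 Mbps

100


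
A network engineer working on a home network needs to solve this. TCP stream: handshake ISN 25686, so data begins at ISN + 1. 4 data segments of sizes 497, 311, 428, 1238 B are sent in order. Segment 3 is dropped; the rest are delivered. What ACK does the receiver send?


SYN uses sequence number 25686; first data byte = ISN + 1 = 25687.
Segment 1: SEQ = 25687, len = 497 B, covers [25687, 26183]
Segment 2: SEQ = 26184, len = 311 B, covers [26184, 26494]
Segment 3: SEQ = 26495, len = 428 B, covers [26495, 26922] [LOST]
Segment 4: SEQ = 26923, len = 1238 B, covers [26923, 28160]
In-order data received: bytes [25687, 26494] (segments 1..2).
Segment 3 missing -> gap begins at byte 26495; later segments buffered out of order.
Cumulative ACK = next expected in-order byte = 25687 + 497 + 311 = 26495

26495


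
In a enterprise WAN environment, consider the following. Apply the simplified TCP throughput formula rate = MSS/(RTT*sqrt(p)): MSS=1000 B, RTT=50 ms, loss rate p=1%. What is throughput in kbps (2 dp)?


Given: MSS = 1000 bytes, RTT = 50 ms, loss = 1%
RTT in seconds = 50 / 1000 = 0.05
Loss rate = 1% = 0.01
sqrt(loss) = sqrt(0.01) = 0.1
Throughput (bytes/s) = 1000 / (0.05 * 0.1) = 200000.0000
Throughput (kbps) = 200000.0000 * 8 / 1000 = 1600.000000 -> 1600.00 kbps (2 dp)

1600.00


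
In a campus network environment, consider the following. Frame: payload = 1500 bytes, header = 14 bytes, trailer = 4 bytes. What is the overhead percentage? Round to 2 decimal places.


Given: payload = 1500 B, header = 14 B, trailer = 4 B
Overhead bytes = header + trailer = 14 + 4 = 18
Total frame = payload + overhead = 1500 + 18 = 1518
Overhead % = 18 / 1518 * 100 = 1.1858% -> 1.19% (2 dp)

1.19


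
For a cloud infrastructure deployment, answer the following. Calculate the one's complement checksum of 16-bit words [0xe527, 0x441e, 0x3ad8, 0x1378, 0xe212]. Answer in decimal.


Given words: [0xe527, 0x441e, 0x3ad8, 0x1378, 0xe212]
Step 1: Sum all words
Raw sum = 58663 + 17438 + 15064 + 4984 + 57874 = 154023
Step 2: Fold carry: (22951 + 2) = 22953
One's complement = ~22953 & 0xFFFF = 42582

42582


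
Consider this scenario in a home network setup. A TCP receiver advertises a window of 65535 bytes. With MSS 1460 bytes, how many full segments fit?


Given: RWND = 65535 bytes, MSS = 1460 bytes
Full segments = floor(RWND / MSS)
Full segments = floor(65535 / 1460)
Full segments = floor(44.887) = 44

44


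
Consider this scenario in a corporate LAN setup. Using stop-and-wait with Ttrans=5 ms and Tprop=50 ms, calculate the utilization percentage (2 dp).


Given: Ttrans = 5 ms, Tprop = 50 ms
RTT = 2 * Tprop = 2 * 50 = 100 ms
U = Ttrans / (Ttrans + RTT)
U = 5 / (5 + 100)
U = 5 / 105 = 0.047619
U% = 4.76%

4.76


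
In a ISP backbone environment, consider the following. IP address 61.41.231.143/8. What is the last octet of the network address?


Given: IP = 61.41.231.143, prefix = /8
Subnet mask = 255.0.0.0
Last octet of IP: 143
Last octet of mask: 0
Network last octet = 143 AND 0 = 0

0


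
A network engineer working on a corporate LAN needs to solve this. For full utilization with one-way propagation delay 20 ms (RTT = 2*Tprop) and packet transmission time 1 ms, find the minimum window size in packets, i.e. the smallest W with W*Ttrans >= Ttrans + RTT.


Given: Ttrans = 1 ms, RTT = 40 ms (= 2 * Tprop, Tprop = 20 ms)
Time until first ACK returns = Ttrans + RTT = 1 + 40 = 41 ms
Need W * Ttrans >= Ttrans + RTT  ->  W >= (Ttrans + RTT) / Ttrans
(Ttrans + RTT) / Ttrans = 41 / 1 = 41
W_min = ceil(41) = 41

41


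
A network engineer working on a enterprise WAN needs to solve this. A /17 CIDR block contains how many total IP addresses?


Given: CIDR prefix /17
Host bits = 32 - 17 = 15
Total addresses = 2^15 = 32768

32768


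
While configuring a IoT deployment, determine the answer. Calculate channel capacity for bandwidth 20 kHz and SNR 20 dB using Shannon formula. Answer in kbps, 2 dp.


Given: B = 20 kHz, SNR = 20 dB
SNR linear = 10^(20/10) = 100
1 + SNR = 101
log2(101) = 6.6582114828
C = 20 * 1000 * 6.6582114828 = 133164.2297 bps
C = 133.164230 kbps -> 133.16 kbps (2 dp)

133.16


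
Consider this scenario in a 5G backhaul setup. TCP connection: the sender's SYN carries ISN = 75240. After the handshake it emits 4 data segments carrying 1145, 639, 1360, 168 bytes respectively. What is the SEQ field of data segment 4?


The SYN occupies sequence number ISN = 75240, so the first data byte is ISN + 1 = 75241.
SEQ of data segment i = (ISN + 1) + sum of payload sizes of segments 1..i-1.
Segment 1: SEQ = 75241, payload = 1145 bytes
Segment 2: SEQ = 76386, payload = 639 bytes
Segment 3: SEQ = 77025, payload = 1360 bytes
Segment 4: SEQ = 78385, payload = 168 bytes
SEQ of segment 4 = 75241 + 1145 + 639 + 1360 = 78385

78385


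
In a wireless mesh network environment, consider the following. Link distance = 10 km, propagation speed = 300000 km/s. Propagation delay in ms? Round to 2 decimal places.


Given: distance = 10 km, speed = 300000 km/s
Delay = distance / speed = 10 / 300000 seconds
Delay in ms = 10 * 1000 / 300000
Delay = 0.0333 ms
Rounded to 2 dp = 0.03 ms

0.03


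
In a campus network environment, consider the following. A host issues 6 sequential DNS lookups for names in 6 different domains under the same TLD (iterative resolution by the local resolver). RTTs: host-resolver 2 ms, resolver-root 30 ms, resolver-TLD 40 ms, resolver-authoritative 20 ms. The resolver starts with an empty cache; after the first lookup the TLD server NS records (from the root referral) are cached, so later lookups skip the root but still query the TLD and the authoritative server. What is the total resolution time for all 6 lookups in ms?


Lookup 1 (cold cache): local + root + TLD + auth = 2 + 30 + 40 + 20 = 92 ms
Lookups 2..6 (TLD NS cached -> skip root; new domain -> still ask TLD and auth): local + TLD + auth = 2 + 40 + 20 = 62 ms each
Remaining 5 lookups: 5 * 62 = 310 ms
Total = 92 + 310 = 402 ms

402


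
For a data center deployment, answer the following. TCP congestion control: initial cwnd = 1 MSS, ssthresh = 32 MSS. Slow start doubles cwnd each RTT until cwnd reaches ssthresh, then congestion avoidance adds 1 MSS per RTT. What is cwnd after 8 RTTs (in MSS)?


RTT 0: cwnd = 1 MSS (initial)
RTT 1: cwnd = 2 MSS (slow start, doubled)
RTT 2: cwnd = 4 MSS (slow start, doubled)
RTT 3: cwnd = 8 MSS (slow start, doubled)
RTT 4: cwnd = 16 MSS (slow start, doubled)
RTT 5: cwnd = 32 MSS (slow start, doubled)
RTT 6: cwnd = 33 MSS (congestion avoidance, +1)
RTT 7: cwnd = 34 MSS (congestion avoidance, +1)
RTT 8: cwnd = 35 MSS (congestion avoidance, +1)

35


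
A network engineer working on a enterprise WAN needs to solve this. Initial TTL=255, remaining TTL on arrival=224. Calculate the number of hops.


Given: initial TTL = 255, received TTL = 224
Hops = initial TTL - received TTL
Hops = 255 - 224 = 31

31


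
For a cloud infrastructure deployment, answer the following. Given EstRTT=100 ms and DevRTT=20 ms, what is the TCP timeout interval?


Given: EstRTT = 100 ms, DevRTT = 20 ms
Timeout = EstRTT + 4 * DevRTT
4 * DevRTT = 4 * 20 = 80
Timeout = 100 + 80 = 180 ms

180


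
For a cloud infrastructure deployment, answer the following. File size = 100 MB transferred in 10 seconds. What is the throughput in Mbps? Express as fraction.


Given: file = 100 MB, time = 10 s
File in Mb = 100 * 8 = 800 Mb
Throughput = 800 / 10 Mbps
Throughput = 80 Mbps

80


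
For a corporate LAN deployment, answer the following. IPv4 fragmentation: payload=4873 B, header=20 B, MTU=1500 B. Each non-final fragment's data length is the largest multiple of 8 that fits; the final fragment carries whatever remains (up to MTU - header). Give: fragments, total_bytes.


Max data per non-final fragment = floor((MTU - header)/8)*8 = floor((1500 - 20)/8)*8 = floor(1480/8)*8 = 1480 B
Final fragment needs no 8-byte alignment: it can carry up to MTU - header = 1480 B
Non-final fragments needed = ceil((payload - 1480) / 1480) = ceil(3393/1480) = ceil(2.2926) = 3
Number of fragments = 3 + 1 = 4
Fragment sizes (data): 3 * 1480 B + 433 B (last, 433 <= 1480 OK)
Total bytes sent = payload + n_frags * header = 4873 + 4*20 = 4873 + 80 = 4953 B

4, 4953


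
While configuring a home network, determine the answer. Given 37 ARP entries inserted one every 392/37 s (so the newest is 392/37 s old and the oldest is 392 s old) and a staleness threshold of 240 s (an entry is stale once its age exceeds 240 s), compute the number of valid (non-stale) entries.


Ages are k * 392/37 s for k = 1..37 (spacing = 10.5946 s).
Entry k is valid iff k * 392/37 <= 240 iff k <= 37 * 240 / 392 = 22.6531
n_valid = floor(22.6531) = 22
(n_stale = 37 - 22 = 15)

22


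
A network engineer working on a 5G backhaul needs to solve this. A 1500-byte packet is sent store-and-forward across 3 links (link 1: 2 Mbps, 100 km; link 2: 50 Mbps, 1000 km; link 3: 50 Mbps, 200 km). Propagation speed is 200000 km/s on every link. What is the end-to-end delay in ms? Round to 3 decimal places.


Packet = 1500 bytes = 12000 bits. Store-and-forward: sum (t_trans + t_prop) per link.
Link 1: t_trans = 12000/(2*10^6) s = 6.0000 ms; t_prop = 100/200000 s = 0.5000 ms; subtotal = 6.5000 ms
Link 2: t_trans = 12000/(50*10^6) s = 0.2400 ms; t_prop = 1000/200000 s = 5.0000 ms; subtotal = 5.2400 ms
Link 3: t_trans = 12000/(50*10^6) s = 0.2400 ms; t_prop = 200/200000 s = 1.0000 ms; subtotal = 1.2400 ms
End-to-end = 6.5000 + 5.2400 + 1.2400 = 12.9800 ms -> 12.980 ms (3 dp)

12.980
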